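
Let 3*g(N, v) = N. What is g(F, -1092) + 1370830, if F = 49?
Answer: 4112539/3 ≈ 1.3708e+6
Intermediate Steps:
g(N, v) = N/3
g(F, -1092) + 1370830 = (⅓)*49 + 1370830 = 49/3 + 1370830 = 4112539/3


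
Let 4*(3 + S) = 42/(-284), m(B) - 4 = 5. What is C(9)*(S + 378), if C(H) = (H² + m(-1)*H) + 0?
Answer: 17251299/284 ≈ 60744.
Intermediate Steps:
m(B) = 9 (m(B) = 4 + 5 = 9)
S = -1725/568 (S = -3 + (42/(-284))/4 = -3 + (42*(-1/284))/4 = -3 + (¼)*(-21/142) = -3 - 21/568 = -1725/568 ≈ -3.0370)
C(H) = H² + 9*H (C(H) = (H² + 9*H) + 0 = H² + 9*H)
C(9)*(S + 378) = (9*(9 + 9))*(-1725/568 + 378) = (9*18)*(212979/568) = 162*(212979/568) = 17251299/284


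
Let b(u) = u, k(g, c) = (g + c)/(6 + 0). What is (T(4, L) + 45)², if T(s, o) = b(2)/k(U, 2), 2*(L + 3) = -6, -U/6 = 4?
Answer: 239121/121 ≈ 1976.2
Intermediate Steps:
U = -24 (U = -6*4 = -24)
L = -6 (L = -3 + (½)*(-6) = -3 - 3 = -6)
k(g, c) = c/6 + g/6 (k(g, c) = (c + g)/6 = (c + g)*(⅙) = c/6 + g/6)
T(s, o) = -6/11 (T(s, o) = 2/((⅙)*2 + (⅙)*(-24)) = 2/(⅓ - 4) = 2/(-11/3) = 2*(-3/11) = -6/11)
(T(4, L) + 45)² = (-6/11 + 45)² = (489/11)² = 239121/121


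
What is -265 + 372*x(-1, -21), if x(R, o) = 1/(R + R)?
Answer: -451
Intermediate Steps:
x(R, o) = 1/(2*R)
-265 + 372*x(-1, -21) = -265 + 372*((½)/(-1)) = -265 + 372*((½)*(-1)) = -265 + 372*(-½) = -265 - 186 = -451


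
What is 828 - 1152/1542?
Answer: 212604/257 ≈ 827.25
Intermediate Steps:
828 - 1152/1542 = 828 + (1/1542)*(-1152) = 828 - 192/257 = 212604/257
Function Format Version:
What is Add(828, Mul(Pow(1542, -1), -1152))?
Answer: Rational(212604, 257) ≈ 827.25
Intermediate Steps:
Add(828, Mul(Pow(1542, -1), -1152)) = Add(828, Mul(Rational(1, 1542), -1152)) = Add(828, Rational(-192, 257)) = Rational(212604, 257)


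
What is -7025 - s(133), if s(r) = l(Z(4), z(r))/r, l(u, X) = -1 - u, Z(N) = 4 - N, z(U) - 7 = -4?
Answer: -934324/133 ≈ -7025.0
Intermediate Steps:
z(U) = 3 (z(U) = 7 - 4 = 3)
s(r) = -1/r (s(r) = (-1 - (4 - 1*4))/r = (-1 - (4 - 4))/r = (-1 - 1*0)/r = (-1 + 0)/r = -1/r)
-7025 - s(133) = -7025 - (-1)/133 = -7025 - 1*(-1/133) = -7025 + 1/133 = -934324/133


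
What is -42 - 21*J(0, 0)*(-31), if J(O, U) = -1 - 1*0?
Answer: -693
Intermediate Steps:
J(O, U) = -1 (J(O, U) = -1 + 0 = -1)
-42 - 21*J(0, 0)*(-31) = -42 - 21*(-1)*(-31) = -42 - 7*(-3)*(-31) = -42 + 21*(-31) = -42 - 651 = -693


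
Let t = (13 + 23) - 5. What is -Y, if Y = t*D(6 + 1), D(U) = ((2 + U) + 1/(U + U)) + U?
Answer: -6975/14 ≈ -498.21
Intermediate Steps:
t = 31 (t = 36 - 5 = 31)
D(U) = 2 + 1/(2*U) + 2*U (D(U) = ((2 + U) + 1/(2*U)) + U = (2 + U + 1/(2*U)) + U = 2 + 1/(2*U) + 2*U)
Y = 6975/14 (Y = 31*(2 + 1/(2*(6 + 1)) + 2*(6 + 1)) = 31*(2 + (1/2)/7 + 2*7) = 31*(2 + (1/2)*(1/7) + 14) = 31*(2 + 1/14 + 14) = 31*(225/14) = 6975/14 ≈ 498.21)
-Y = -1*6975/14 = -6975/14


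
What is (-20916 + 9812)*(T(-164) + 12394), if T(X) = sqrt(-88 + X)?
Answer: -137622976 - 66624*I*sqrt(7) ≈ -1.3762e+8 - 1.7627e+5*I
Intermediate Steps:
(-20916 + 9812)*(T(-164) + 12394) = (-20916 + 9812)*(sqrt(-88 - 164) + 12394) = -11104*(sqrt(-252) + 12394) = -11104*(6*I*sqrt(7) + 12394) = -11104*(12394 + 6*I*sqrt(7)) = -137622976 - 66624*I*sqrt(7)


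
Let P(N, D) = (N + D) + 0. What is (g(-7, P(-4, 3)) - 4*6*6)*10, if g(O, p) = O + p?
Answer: -1520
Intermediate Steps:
P(N, D) = D + N (P(N, D) = (D + N) + 0 = D + N)
(g(-7, P(-4, 3)) - 4*6*6)*10 = ((-7 + (3 - 4)) - 4*6*6)*10 = ((-7 - 1) - 24*6)*10 = (-8 - 144)*10 = -152*10 = -1520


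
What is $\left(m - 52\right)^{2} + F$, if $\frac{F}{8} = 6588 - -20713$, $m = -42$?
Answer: $227244$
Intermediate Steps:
$F = 218408$ ($F = 8 \left(6588 - -20713\right) = 8 \left(6588 + 20713\right) = 8 \cdot 27301 = 218408$)
$\left(m - 52\right)^{2} + F = \left(-42 - 52\right)^{2} + 218408 = \left(-94\right)^{2} + 218408 = 8836 + 218408 = 227244$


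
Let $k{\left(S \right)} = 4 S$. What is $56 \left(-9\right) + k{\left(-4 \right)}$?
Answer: $-520$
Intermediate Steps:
$56 \left(-9\right) + k{\left(-4 \right)} = 56 \left(-9\right) + 4 \left(-4\right) = -504 - 16 = -520$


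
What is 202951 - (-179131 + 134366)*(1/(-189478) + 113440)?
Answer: 962234568789613/189478 ≈ 5.0783e+9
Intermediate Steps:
202951 - (-179131 + 134366)*(1/(-189478) + 113440) = 202951 - (-44765)*(-1/189478 + 113440) = 202951 - (-44765)*21494384319/189478 = 202951 - 1*(-962196114040035/189478) = 202951 + 962196114040035/189478 = 962234568789613/189478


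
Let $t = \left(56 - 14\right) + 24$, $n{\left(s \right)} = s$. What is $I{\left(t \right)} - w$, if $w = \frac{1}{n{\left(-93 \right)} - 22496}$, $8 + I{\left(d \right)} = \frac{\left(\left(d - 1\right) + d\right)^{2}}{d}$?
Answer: $\frac{375722903}{1490874} \approx 252.02$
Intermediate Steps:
$t = 66$ ($t = 42 + 24 = 66$)
$I{\left(d \right)} = -8 + \frac{\left(-1 + 2 d\right)^{2}}{d}$ ($I{\left(d \right)} = -8 + \frac{\left(\left(d - 1\right) + d\right)^{2}}{d} = -8 + \frac{\left(\left(-1 + d\right) + d\right)^{2}}{d} = -8 + \frac{\left(-1 + 2 d\right)^{2}}{d}$)
$w = - \frac{1}{22589}$ ($w = \frac{1}{-93 - 22496} = \frac{1}{-22589} = - \frac{1}{22589} \approx -4.4269 \cdot 10^{-5}$)
$I{\left(t \right)} - w = \left(-8 + \frac{\left(-1 + 2 \cdot 66\right)^{2}}{66}\right) - - \frac{1}{22589} = \left(-8 + \frac{\left(-1 + 132\right)^{2}}{66}\right) + \frac{1}{22589} = \left(-8 + \frac{131^{2}}{66}\right) + \frac{1}{22589} = \left(-8 + \frac{1}{66} \cdot 17161\right) + \frac{1}{22589} = \left(-8 + \frac{17161}{66}\right) + \frac{1}{22589} = \frac{16633}{66} + \frac{1}{22589} = \frac{375722903}{1490874}$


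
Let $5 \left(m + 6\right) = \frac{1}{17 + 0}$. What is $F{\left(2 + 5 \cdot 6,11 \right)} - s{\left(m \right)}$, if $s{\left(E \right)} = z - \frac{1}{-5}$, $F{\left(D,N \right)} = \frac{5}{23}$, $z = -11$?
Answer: $\frac{1267}{115} \approx 11.017$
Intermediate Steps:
$m = - \frac{509}{85}$ ($m = -6 + \frac{1}{5 \left(17 + 0\right)} = -6 + \frac{1}{5 \cdot 17} = -6 + \frac{1}{5} \cdot \frac{1}{17} = -6 + \frac{1}{85} = - \frac{509}{85} \approx -5.9882$)
$F{\left(D,N \right)} = \frac{5}{23}$ ($F{\left(D,N \right)} = 5 \cdot \frac{1}{23} = \frac{5}{23}$)
$s{\left(E \right)} = - \frac{54}{5}$ ($s{\left(E \right)} = -11 - \frac{1}{-5} = -11 - - \frac{1}{5} = -11 + \frac{1}{5} = - \frac{54}{5}$)
$F{\left(2 + 5 \cdot 6,11 \right)} - s{\left(m \right)} = \frac{5}{23} - - \frac{54}{5} = \frac{5}{23} + \frac{54}{5} = \frac{1267}{115}$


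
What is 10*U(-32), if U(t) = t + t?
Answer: -640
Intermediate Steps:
U(t) = 2*t
10*U(-32) = 10*(2*(-32)) = 10*(-64) = -640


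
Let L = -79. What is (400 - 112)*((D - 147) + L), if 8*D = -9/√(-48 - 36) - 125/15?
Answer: -65388 + 54*I*√21/7 ≈ -65388.0 + 35.351*I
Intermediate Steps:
D = -25/24 + 3*I*√21/112 (D = (-9/√(-48 - 36) - 125/15)/8 = (-9*(-I*√21/42) - 125*1/15)/8 = (-9*(-I*√21/42) - 25/3)/8 = (-(-3)*I*√21/14 - 25/3)/8 = (3*I*√21/14 - 25/3)/8 = (-25/3 + 3*I*√21/14)/8 = -25/24 + 3*I*√21/112 ≈ -1.0417 + 0.12275*I)
(400 - 112)*((D - 147) + L) = (400 - 112)*(((-25/24 + 3*I*√21/112) - 147) - 79) = 288*((-3553/24 + 3*I*√21/112) - 79) = 288*(-5449/24 + 3*I*√21/112) = -65388 + 54*I*√21/7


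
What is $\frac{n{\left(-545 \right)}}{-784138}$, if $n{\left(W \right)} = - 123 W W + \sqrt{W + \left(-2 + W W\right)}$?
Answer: $\frac{36534075}{784138} - \frac{3 \sqrt{32942}}{784138} \approx 46.591$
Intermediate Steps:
$n{\left(W \right)} = \sqrt{-2 + W + W^{2}} - 123 W^{2}$ ($n{\left(W \right)} = - 123 W^{2} + \sqrt{W + \left(-2 + W^{2}\right)} = - 123 W^{2} + \sqrt{-2 + W + W^{2}} = \sqrt{-2 + W + W^{2}} - 123 W^{2}$)
$\frac{n{\left(-545 \right)}}{-784138} = \frac{\sqrt{-2 - 545 + \left(-545\right)^{2}} - 123 \left(-545\right)^{2}}{-784138} = \left(\sqrt{-2 - 545 + 297025} - 36534075\right) \left(- \frac{1}{784138}\right) = \left(\sqrt{296478} - 36534075\right) \left(- \frac{1}{784138}\right) = \left(3 \sqrt{32942} - 36534075\right) \left(- \frac{1}{784138}\right) = \left(-36534075 + 3 \sqrt{32942}\right) \left(- \frac{1}{784138}\right) = \frac{36534075}{784138} - \frac{3 \sqrt{32942}}{784138}$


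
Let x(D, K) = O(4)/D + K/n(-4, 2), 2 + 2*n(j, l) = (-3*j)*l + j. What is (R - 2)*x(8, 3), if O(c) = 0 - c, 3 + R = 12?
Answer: -7/6 ≈ -1.1667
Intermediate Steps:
R = 9 (R = -3 + 12 = 9)
n(j, l) = -1 + j/2 - 3*j*l/2 (n(j, l) = -1 + ((-3*j)*l + j)/2 = -1 + (-3*j*l + j)/2 = -1 + (j - 3*j*l)/2 = -1 + (j/2 - 3*j*l/2) = -1 + j/2 - 3*j*l/2)
O(c) = -c
x(D, K) = -4/D + K/9 (x(D, K) = (-1*4)/D + K/(-1 + (½)*(-4) - 3/2*(-4)*2) = -4/D + K/(-1 - 2 + 12) = -4/D + K/9)
(R - 2)*x(8, 3) = (9 - 2)*(-4/8 + (⅑)*3) = 7*(-4*⅛ + ⅓) = 7*(-½ + ⅓) = 7*(-⅙) = -7/6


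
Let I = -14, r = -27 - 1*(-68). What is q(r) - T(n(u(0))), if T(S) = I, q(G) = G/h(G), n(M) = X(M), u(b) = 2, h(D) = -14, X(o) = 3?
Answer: 155/14 ≈ 11.071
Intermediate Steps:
n(M) = 3
r = 41 (r = -27 + 68 = 41)
q(G) = -G/14 (q(G) = G/(-14) = G*(-1/14) = -G/14)
T(S) = -14
q(r) - T(n(u(0))) = -1/14*41 - 1*(-14) = -41/14 + 14 = 155/14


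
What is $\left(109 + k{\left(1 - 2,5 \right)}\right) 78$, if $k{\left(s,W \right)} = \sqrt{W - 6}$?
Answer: $8502 + 78 i \approx 8502.0 + 78.0 i$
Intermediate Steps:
$k{\left(s,W \right)} = \sqrt{-6 + W}$
$\left(109 + k{\left(1 - 2,5 \right)}\right) 78 = \left(109 + \sqrt{-6 + 5}\right) 78 = \left(109 + \sqrt{-1}\right) 78 = \left(109 + i\right) 78 = 8502 + 78 i$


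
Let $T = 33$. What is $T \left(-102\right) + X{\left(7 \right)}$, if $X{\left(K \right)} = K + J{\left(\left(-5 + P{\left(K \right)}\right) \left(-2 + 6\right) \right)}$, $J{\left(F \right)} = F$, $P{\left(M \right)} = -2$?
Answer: $-3387$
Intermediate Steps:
$X{\left(K \right)} = -28 + K$ ($X{\left(K \right)} = K + \left(-5 - 2\right) \left(-2 + 6\right) = K - 28 = -28 + K$)
$T \left(-102\right) + X{\left(7 \right)} = 33 \left(-102\right) + \left(-28 + 7\right) = -3366 - 21 = -3387$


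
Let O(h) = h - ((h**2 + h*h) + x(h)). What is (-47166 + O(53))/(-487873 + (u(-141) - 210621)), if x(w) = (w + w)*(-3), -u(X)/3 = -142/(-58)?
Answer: 1519977/20256539 ≈ 0.075036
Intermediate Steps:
u(X) = -213/29 (u(X) = -(-426)/(-58) = -(-426)*(-1)/58 = -3*71/29 = -213/29)
x(w) = -6*w (x(w) = (2*w)*(-3) = -6*w)
O(h) = -2*h**2 + 7*h (O(h) = h - ((h**2 + h*h) - 6*h) = h - ((h**2 + h**2) - 6*h) = h - (2*h**2 - 6*h) = h - (-6*h + 2*h**2) = h + (-2*h**2 + 6*h) = -2*h**2 + 7*h)
(-47166 + O(53))/(-487873 + (u(-141) - 210621)) = (-47166 + 53*(7 - 2*53))/(-487873 + (-213/29 - 210621)) = (-47166 + 53*(7 - 106))/(-487873 - 6108222/29) = (-47166 + 53*(-99))/(-20256539/29) = (-47166 - 5247)*(-29/20256539) = -52413*(-29/20256539) = 1519977/20256539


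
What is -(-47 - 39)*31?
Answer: 2666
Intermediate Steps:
-(-47 - 39)*31 = -(-86)*31 = -1*(-2666) = 2666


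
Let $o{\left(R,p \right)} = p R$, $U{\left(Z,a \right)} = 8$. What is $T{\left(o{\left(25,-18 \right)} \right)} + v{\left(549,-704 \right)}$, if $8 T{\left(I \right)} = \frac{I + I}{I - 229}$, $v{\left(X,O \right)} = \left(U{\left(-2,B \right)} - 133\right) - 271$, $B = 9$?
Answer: $- \frac{537543}{1358} \approx -395.83$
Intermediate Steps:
$v{\left(X,O \right)} = -396$ ($v{\left(X,O \right)} = \left(8 - 133\right) - 271 = -125 - 271 = -396$)
$o{\left(R,p \right)} = R p$
$T{\left(I \right)} = \frac{I}{4 \left(-229 + I\right)}$ ($T{\left(I \right)} = \frac{\left(I + I\right) \frac{1}{I - 229}}{8} = \frac{2 I \frac{1}{-229 + I}}{8} = \frac{I}{4 \left(-229 + I\right)}$)
$T{\left(o{\left(25,-18 \right)} \right)} + v{\left(549,-704 \right)} = \frac{25 \left(-18\right)}{4 \left(-229 + 25 \left(-18\right)\right)} - 396 = \frac{1}{4} \left(-450\right) \frac{1}{-229 - 450} - 396 = \frac{1}{4} \left(-450\right) \frac{1}{-679} - 396 = \frac{1}{4} \left(-450\right) \left(- \frac{1}{679}\right) - 396 = \frac{225}{1358} - 396 = - \frac{537543}{1358}$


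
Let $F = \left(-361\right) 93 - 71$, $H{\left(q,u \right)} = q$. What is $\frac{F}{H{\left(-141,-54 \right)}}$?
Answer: $\frac{33644}{141} \approx 238.61$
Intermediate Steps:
$F = -33644$ ($F = -33573 - 71 = -33644$)
$\frac{F}{H{\left(-141,-54 \right)}} = - \frac{33644}{-141} = \left(-33644\right) \left(- \frac{1}{141}\right) = \frac{33644}{141}$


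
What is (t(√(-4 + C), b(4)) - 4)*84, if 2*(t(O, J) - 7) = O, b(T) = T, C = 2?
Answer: 252 + 42*I*√2 ≈ 252.0 + 59.397*I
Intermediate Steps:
t(O, J) = 7 + O/2
(t(√(-4 + C), b(4)) - 4)*84 = ((7 + √(-4 + 2)/2) - 4)*84 = ((7 + √(-2)/2) - 4)*84 = ((7 + (I*√2)/2) - 4)*84 = ((7 + I*√2/2) - 4)*84 = (3 + I*√2/2)*84 = 252 + 42*I*√2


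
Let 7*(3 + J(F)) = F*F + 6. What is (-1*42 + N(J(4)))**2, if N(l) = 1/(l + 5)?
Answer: 2265025/1296 ≈ 1747.7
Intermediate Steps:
J(F) = -15/7 + F**2/7 (J(F) = -3 + (F*F + 6)/7 = -3 + (F**2 + 6)/7 = -3 + (6 + F**2)/7 = -3 + (6/7 + F**2/7) = -15/7 + F**2/7)
N(l) = 1/(5 + l)
(-1*42 + N(J(4)))**2 = (-1*42 + 1/(5 + (-15/7 + (1/7)*4**2)))**2 = (-42 + 1/(5 + (-15/7 + (1/7)*16)))**2 = (-42 + 1/(5 + (-15/7 + 16/7)))**2 = (-42 + 1/(5 + 1/7))**2 = (-42 + 1/(36/7))**2 = (-42 + 7/36)**2 = (-1505/36)**2 = 2265025/1296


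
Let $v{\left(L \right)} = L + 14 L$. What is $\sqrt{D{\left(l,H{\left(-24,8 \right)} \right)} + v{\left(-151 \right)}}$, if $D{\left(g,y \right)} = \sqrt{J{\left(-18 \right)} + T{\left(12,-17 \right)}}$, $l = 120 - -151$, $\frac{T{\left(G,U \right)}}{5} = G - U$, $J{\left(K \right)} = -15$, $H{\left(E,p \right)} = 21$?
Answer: $\sqrt{-2265 + \sqrt{130}} \approx 47.472 i$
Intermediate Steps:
$T{\left(G,U \right)} = - 5 U + 5 G$ ($T{\left(G,U \right)} = 5 \left(G - U\right) = - 5 U + 5 G$)
$v{\left(L \right)} = 15 L$
$l = 271$ ($l = 120 + 151 = 271$)
$D{\left(g,y \right)} = \sqrt{130}$ ($D{\left(g,y \right)} = \sqrt{-15 + \left(\left(-5\right) \left(-17\right) + 5 \cdot 12\right)} = \sqrt{-15 + \left(85 + 60\right)} = \sqrt{-15 + 145} = \sqrt{130}$)
$\sqrt{D{\left(l,H{\left(-24,8 \right)} \right)} + v{\left(-151 \right)}} = \sqrt{\sqrt{130} + 15 \left(-151\right)} = \sqrt{\sqrt{130} - 2265} = \sqrt{-2265 + \sqrt{130}}$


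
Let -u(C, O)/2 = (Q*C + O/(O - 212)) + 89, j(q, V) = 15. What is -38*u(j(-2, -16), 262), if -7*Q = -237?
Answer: 8007892/175 ≈ 45759.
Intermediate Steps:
Q = 237/7 (Q = -1/7*(-237) = 237/7 ≈ 33.857)
u(C, O) = -178 - 474*C/7 - 2*O/(-212 + O) (u(C, O) = -2*((237*C/7 + O/(O - 212)) + 89) = -2*((237*C/7 + O/(-212 + O)) + 89) = -2*(89 + 237*C/7 + O/(-212 + O)) = -178 - 474*C/7 - 2*O/(-212 + O))
-38*u(j(-2, -16), 262) = -76*(132076 - 630*262 + 50244*15 - 237*15*262)/(7*(-212 + 262)) = -76*(132076 - 165060 + 753660 - 931410)/(7*50) = -76*(-210734)/(7*50) = -38*(-210734/175) = 8007892/175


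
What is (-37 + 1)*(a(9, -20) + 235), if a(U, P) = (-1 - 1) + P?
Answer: -7668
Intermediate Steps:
a(U, P) = -2 + P
(-37 + 1)*(a(9, -20) + 235) = (-37 + 1)*((-2 - 20) + 235) = -36*(-22 + 235) = -36*213 = -7668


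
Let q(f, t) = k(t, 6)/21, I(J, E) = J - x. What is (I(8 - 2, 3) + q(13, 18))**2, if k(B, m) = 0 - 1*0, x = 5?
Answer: 1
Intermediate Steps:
k(B, m) = 0 (k(B, m) = 0 + 0 = 0)
I(J, E) = -5 + J (I(J, E) = J - 1*5 = J - 5 = -5 + J)
q(f, t) = 0 (q(f, t) = 0/21 = 0*(1/21) = 0)
(I(8 - 2, 3) + q(13, 18))**2 = ((-5 + (8 - 2)) + 0)**2 = ((-5 + 6) + 0)**2 = (1 + 0)**2 = 1**2 = 1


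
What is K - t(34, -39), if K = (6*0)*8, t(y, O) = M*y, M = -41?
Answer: 1394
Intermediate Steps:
t(y, O) = -41*y
K = 0 (K = 0*8 = 0)
K - t(34, -39) = 0 - (-41)*34 = 0 - 1*(-1394) = 0 + 1394 = 1394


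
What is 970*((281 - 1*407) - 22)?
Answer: -143560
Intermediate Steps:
970*((281 - 1*407) - 22) = 970*((281 - 407) - 22) = 970*(-126 - 22) = 970*(-148) = -143560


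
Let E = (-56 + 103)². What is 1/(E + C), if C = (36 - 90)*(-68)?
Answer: 1/5881 ≈ 0.00017004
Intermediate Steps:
E = 2209 (E = 47² = 2209)
C = 3672 (C = -54*(-68) = 3672)
1/(E + C) = 1/(2209 + 3672) = 1/5881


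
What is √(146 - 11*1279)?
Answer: 3*I*√1547 ≈ 118.0*I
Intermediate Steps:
√(146 - 11*1279) = √(146 - 14069) = √(-13923) = 3*I*√1547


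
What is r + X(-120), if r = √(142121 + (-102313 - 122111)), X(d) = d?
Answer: -120 + 13*I*√487 ≈ -120.0 + 286.88*I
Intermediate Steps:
r = 13*I*√487 (r = √(142121 - 224424) = √(-82303) = 13*I*√487 ≈ 286.88*I)
r + X(-120) = 13*I*√487 - 120 = -120 + 13*I*√487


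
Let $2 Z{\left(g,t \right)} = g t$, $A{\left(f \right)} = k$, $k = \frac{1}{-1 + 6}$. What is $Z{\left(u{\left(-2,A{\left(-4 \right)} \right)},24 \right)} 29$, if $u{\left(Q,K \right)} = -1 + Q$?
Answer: $-1044$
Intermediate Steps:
$k = \frac{1}{5} \approx 0.2$
$A{\left(f \right)} = \frac{1}{5}$
$Z{\left(g,t \right)} = \frac{g t}{2}$
$Z{\left(u{\left(-2,A{\left(-4 \right)} \right)},24 \right)} 29 = \frac{1}{2} \left(-1 - 2\right) 24 \cdot 29 = \frac{1}{2} \left(-3\right) 24 \cdot 29 = \left(-36\right) 29 = -1044$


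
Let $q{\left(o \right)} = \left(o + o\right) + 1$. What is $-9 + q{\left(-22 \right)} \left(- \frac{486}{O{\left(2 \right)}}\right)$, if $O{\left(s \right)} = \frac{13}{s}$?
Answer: $\frac{41679}{13} \approx 3206.1$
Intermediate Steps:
$q{\left(o \right)} = 1 + 2 o$ ($q{\left(o \right)} = 2 o + 1 = 1 + 2 o$)
$-9 + q{\left(-22 \right)} \left(- \frac{486}{O{\left(2 \right)}}\right) = -9 + \left(1 + 2 \left(-22\right)\right) \left(- \frac{486}{13 \cdot \frac{1}{2}}\right) = -9 + \left(1 - 44\right) \left(- \frac{486}{13 \cdot \frac{1}{2}}\right) = -9 - 43 \left(- \frac{486}{\frac{13}{2}}\right) = -9 - 43 \left(\left(-486\right) \frac{2}{13}\right) = -9 - - \frac{41796}{13} = -9 + \frac{41796}{13} = \frac{41679}{13}$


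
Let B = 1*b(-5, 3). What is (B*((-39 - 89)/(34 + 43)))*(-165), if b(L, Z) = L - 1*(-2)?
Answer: -5760/7 ≈ -822.86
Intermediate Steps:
b(L, Z) = 2 + L (b(L, Z) = L + 2 = 2 + L)
B = -3 (B = 1*(2 - 5) = 1*(-3) = -3)
(B*((-39 - 89)/(34 + 43)))*(-165) = -3*(-39 - 89)/(34 + 43)*(-165) = -(-384)/77*(-165) = -3*(-128/77)*(-165) = (384/77)*(-165) = -5760/7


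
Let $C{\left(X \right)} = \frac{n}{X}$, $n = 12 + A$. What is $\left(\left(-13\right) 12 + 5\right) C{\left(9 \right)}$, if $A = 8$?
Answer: $- \frac{3020}{9} \approx -335.56$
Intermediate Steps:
$n = 20$ ($n = 12 + 8 = 20$)
$C{\left(X \right)} = \frac{20}{X}$
$\left(\left(-13\right) 12 + 5\right) C{\left(9 \right)} = \left(\left(-13\right) 12 + 5\right) \frac{20}{9} = \left(-156 + 5\right) 20 \cdot \frac{1}{9} = \left(-151\right) \frac{20}{9} = - \frac{3020}{9}$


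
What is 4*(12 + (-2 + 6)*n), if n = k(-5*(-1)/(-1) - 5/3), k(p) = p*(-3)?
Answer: 368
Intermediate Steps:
k(p) = -3*p
n = 20 (n = -3*(-5*(-1)/(-1) - 5/3) = -3*(5*(-1) - 5*1/3) = -3*(-5 - 5/3) = -3*(-20/3) = 20)
4*(12 + (-2 + 6)*n) = 4*(12 + (-2 + 6)*20) = 4*(12 + 4*20) = 4*(12 + 80) = 4*92 = 368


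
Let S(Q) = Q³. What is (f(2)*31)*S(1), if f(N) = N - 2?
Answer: 0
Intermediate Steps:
f(N) = -2 + N
(f(2)*31)*S(1) = ((-2 + 2)*31)*1³ = (0*31)*1 = 0*1 = 0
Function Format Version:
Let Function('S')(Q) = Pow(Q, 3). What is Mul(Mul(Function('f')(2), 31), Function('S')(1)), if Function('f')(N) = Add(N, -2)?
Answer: 0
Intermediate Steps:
Function('f')(N) = Add(-2, N)
Mul(Mul(Function('f')(2), 31), Function('S')(1)) = Mul(Mul(Add(-2, 2), 31), Pow(1, 3)) = Mul(Mul(0, 31), 1) = Mul(0, 1) = 0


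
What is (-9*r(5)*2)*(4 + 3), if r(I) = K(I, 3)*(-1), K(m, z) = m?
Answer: 630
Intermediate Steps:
r(I) = -I (r(I) = I*(-1) = -I)
(-9*r(5)*2)*(4 + 3) = (-9*(-1*5)*2)*(4 + 3) = -(-45)*2*7 = -9*(-10)*7 = 90*7 = 630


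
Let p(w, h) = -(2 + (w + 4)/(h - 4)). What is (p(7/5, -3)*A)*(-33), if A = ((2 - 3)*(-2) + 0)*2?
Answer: 5676/35 ≈ 162.17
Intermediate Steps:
A = 4 (A = (-1*(-2) + 0)*2 = (2 + 0)*2 = 2*2 = 4)
p(w, h) = -2 - (4 + w)/(-4 + h) (p(w, h) = -(2 + (4 + w)/(-4 + h)) = -2 - (4 + w)/(-4 + h))
(p(7/5, -3)*A)*(-33) = (((4 - 7/5 - 2*(-3))/(-4 - 3))*4)*(-33) = (((4 - 7/5 + 6)/(-7))*4)*(-33) = (-(4 - 1*7/5 + 6)/7*4)*(-33) = (-(4 - 7/5 + 6)/7*4)*(-33) = (-⅐*43/5*4)*(-33) = -43/35*4*(-33) = -172/35*(-33) = 5676/35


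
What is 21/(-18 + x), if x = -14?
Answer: -21/32 ≈ -0.65625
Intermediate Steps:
21/(-18 + x) = 21/(-18 - 14) = 21/(-32) = 21*(-1/32) = -21/32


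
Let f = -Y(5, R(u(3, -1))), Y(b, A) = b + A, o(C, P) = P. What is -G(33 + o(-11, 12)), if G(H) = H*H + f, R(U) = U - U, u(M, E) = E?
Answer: -2020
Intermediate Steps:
R(U) = 0
Y(b, A) = A + b
f = -5 (f = -(0 + 5) = -1*5 = -5)
G(H) = -5 + H**2 (G(H) = H*H - 5 = H**2 - 5 = -5 + H**2)
-G(33 + o(-11, 12)) = -(-5 + (33 + 12)**2) = -(-5 + 45**2) = -(-5 + 2025) = -1*2020 = -2020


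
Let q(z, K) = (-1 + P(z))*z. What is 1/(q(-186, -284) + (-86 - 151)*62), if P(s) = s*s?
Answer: -1/6449364 ≈ -1.5505e-7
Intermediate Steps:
P(s) = s²
q(z, K) = z*(-1 + z²) (q(z, K) = (-1 + z²)*z = z*(-1 + z²))
1/(q(-186, -284) + (-86 - 151)*62) = 1/(((-186)³ - 1*(-186)) + (-86 - 151)*62) = 1/((-6434856 + 186) - 237*62) = 1/(-6434670 - 14694) = 1/(-6449364) = -1/6449364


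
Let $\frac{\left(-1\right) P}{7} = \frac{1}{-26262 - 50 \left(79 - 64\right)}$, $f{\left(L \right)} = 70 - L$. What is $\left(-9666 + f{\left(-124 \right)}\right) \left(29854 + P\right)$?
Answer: $- \frac{1909593691840}{6753} \approx -2.8278 \cdot 10^{8}$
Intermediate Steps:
$P = \frac{7}{27012}$ ($P = - \frac{7}{-26262 - 50 \left(79 - 64\right)} = - \frac{7}{-26262 - 750} = - \frac{7}{-27012} = \left(-7\right) \left(- \frac{1}{27012}\right) = \frac{7}{27012} \approx 0.00025914$)
$\left(-9666 + f{\left(-124 \right)}\right) \left(29854 + P\right) = \left(-9666 + \left(70 - -124\right)\right) \left(29854 + \frac{7}{27012}\right) = \left(-9666 + \left(70 + 124\right)\right) \frac{806416255}{27012} = \left(-9666 + 194\right) \frac{806416255}{27012} = \left(-9472\right) \frac{806416255}{27012} = - \frac{1909593691840}{6753}$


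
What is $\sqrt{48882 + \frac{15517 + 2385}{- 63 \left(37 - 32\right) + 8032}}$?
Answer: $\frac{2 \sqrt{727790841058}}{7717} \approx 221.1$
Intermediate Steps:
$\sqrt{48882 + \frac{15517 + 2385}{- 63 \left(37 - 32\right) + 8032}} = \sqrt{48882 + \frac{17902}{\left(-63\right) 5 + 8032}} = \sqrt{48882 + \frac{17902}{-315 + 8032}} = \sqrt{48882 + \frac{17902}{7717}} = \sqrt{\frac{377240296}{7717}} = \frac{2 \sqrt{727790841058}}{7717}$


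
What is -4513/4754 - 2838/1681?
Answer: -21078205/7991474 ≈ -2.6376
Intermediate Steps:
-4513/4754 - 2838/1681 = -21078205/7991474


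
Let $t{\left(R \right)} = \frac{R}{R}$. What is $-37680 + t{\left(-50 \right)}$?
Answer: $-37679$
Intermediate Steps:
$t{\left(R \right)} = 1$
$-37680 + t{\left(-50 \right)} = -37680 + 1 = -37679$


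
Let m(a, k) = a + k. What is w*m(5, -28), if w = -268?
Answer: 6164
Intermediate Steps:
w*m(5, -28) = -268*(5 - 28) = -268*(-23) = 6164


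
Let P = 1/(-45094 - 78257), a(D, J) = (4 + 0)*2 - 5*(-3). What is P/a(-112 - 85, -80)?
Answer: -1/2837073 ≈ -3.5248e-7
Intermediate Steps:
a(D, J) = 23 (a(D, J) = 4*2 + 15 = 8 + 15 = 23)
P = -1/123351 (P = 1/(-123351) = -1/123351 ≈ -8.1069e-6)
P/a(-112 - 85, -80) = -1/123351/23 = -1/123351*1/23 = -1/2837073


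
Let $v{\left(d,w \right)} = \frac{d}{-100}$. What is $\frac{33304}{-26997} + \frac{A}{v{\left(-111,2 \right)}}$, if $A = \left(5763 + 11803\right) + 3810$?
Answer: $\frac{19235030152}{998889} \approx 19256.0$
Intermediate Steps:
$v{\left(d,w \right)} = - \frac{d}{100}$ ($v{\left(d,w \right)} = d \left(- \frac{1}{100}\right) = - \frac{d}{100}$)
$A = 21376$ ($A = 17566 + 3810 = 21376$)
$\frac{33304}{-26997} + \frac{A}{v{\left(-111,2 \right)}} = \frac{33304}{-26997} + \frac{21376}{\left(- \frac{1}{100}\right) \left(-111\right)} = 33304 \left(- \frac{1}{26997}\right) + \frac{21376}{\frac{111}{100}} = - \frac{33304}{26997} + 21376 \cdot \frac{100}{111} = - \frac{33304}{26997} + \frac{2137600}{111} = \frac{19235030152}{998889}$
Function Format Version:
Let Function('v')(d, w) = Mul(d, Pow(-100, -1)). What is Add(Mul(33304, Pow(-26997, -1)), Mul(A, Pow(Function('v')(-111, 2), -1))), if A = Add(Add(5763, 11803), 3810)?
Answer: Rational(19235030152, 998889) ≈ 19256.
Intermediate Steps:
Function('v')(d, w) = Mul(Rational(-1, 100), d) (Function('v')(d, w) = Mul(d, Rational(-1, 100)) = Mul(Rational(-1, 100), d))
A = 21376 (A = Add(17566, 3810) = 21376)
Add(Mul(33304, Pow(-26997, -1)), Mul(A, Pow(Function('v')(-111, 2), -1))) = Add(Mul(33304, Pow(-26997, -1)), Mul(21376, Pow(Mul(Rational(-1, 100), -111), -1))) = Add(Mul(33304, Rational(-1, 26997)), Mul(21376, Pow(Rational(111, 100), -1))) = Add(Rational(-33304, 26997), Mul(21376, Rational(100, 111))) = Add(Rational(-33304, 26997), Rational(2137600, 111)) = Rational(19235030152, 998889)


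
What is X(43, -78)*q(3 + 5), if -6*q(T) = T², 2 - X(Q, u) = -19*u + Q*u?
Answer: -59968/3 ≈ -19989.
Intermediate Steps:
X(Q, u) = 2 + 19*u - Q*u (X(Q, u) = 2 - (-19*u + Q*u) = 2 + (19*u - Q*u) = 2 + 19*u - Q*u)
q(T) = -T²/6
X(43, -78)*q(3 + 5) = (2 + 19*(-78) - 1*43*(-78))*(-(3 + 5)²/6) = (2 - 1482 + 3354)*(-⅙*8²) = 1874*(-⅙*64) = 1874*(-32/3) = -59968/3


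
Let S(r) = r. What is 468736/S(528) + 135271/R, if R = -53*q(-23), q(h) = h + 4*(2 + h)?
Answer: 170601559/187143 ≈ 911.61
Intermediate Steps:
q(h) = 8 + 5*h (q(h) = h + (8 + 4*h) = 8 + 5*h)
R = 5671 (R = -53*(8 + 5*(-23)) = -53*(8 - 115) = -53*(-107) = 5671)
468736/S(528) + 135271/R = 468736/528 + 135271/5671 = 468736*(1/528) + 135271*(1/5671) = 29296/33 + 135271/5671 = 170601559/187143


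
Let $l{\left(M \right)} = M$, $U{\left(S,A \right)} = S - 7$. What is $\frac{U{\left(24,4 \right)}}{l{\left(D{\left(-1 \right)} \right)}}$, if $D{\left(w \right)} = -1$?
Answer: $-17$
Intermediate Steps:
$U{\left(S,A \right)} = -7 + S$
$\frac{U{\left(24,4 \right)}}{l{\left(D{\left(-1 \right)} \right)}} = \frac{-7 + 24}{-1} = 17 \left(-1\right) = -17$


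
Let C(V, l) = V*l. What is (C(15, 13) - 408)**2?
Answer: 45369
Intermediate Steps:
(C(15, 13) - 408)**2 = (15*13 - 408)**2 = (195 - 408)**2 = (-213)**2 = 45369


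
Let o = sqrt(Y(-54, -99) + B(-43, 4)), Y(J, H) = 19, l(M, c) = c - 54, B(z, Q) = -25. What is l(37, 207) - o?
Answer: 153 - I*sqrt(6) ≈ 153.0 - 2.4495*I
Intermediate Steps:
l(M, c) = -54 + c
o = I*sqrt(6) (o = sqrt(19 - 25) = sqrt(-6) = I*sqrt(6) ≈ 2.4495*I)
l(37, 207) - o = (-54 + 207) - I*sqrt(6) = 153 - I*sqrt(6)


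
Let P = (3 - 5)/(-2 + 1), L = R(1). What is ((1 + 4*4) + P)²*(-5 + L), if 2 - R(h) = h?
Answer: -1444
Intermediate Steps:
R(h) = 2 - h
L = 1 (L = 2 - 1*1 = 2 - 1 = 1)
P = 2 (P = -2/(-1) = -2*(-1) = 2)
((1 + 4*4) + P)²*(-5 + L) = ((1 + 4*4) + 2)²*(-5 + 1) = ((1 + 16) + 2)²*(-4) = (17 + 2)²*(-4) = 19²*(-4) = 361*(-4) = -1444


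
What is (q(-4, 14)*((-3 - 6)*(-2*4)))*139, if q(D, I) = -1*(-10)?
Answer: 100080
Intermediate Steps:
q(D, I) = 10
(q(-4, 14)*((-3 - 6)*(-2*4)))*139 = (10*((-3 - 6)*(-2*4)))*139 = (10*(-9*(-8)))*139 = (10*72)*139 = 720*139 = 100080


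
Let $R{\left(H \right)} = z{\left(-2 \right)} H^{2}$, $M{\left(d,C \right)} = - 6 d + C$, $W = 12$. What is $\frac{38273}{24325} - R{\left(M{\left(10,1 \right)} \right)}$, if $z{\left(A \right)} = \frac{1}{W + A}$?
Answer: $- \frac{16858519}{48650} \approx -346.53$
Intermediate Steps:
$z{\left(A \right)} = \frac{1}{12 + A}$
$M{\left(d,C \right)} = C - 6 d$
$R{\left(H \right)} = \frac{H^{2}}{10}$ ($R{\left(H \right)} = \frac{H^{2}}{12 - 2} = \frac{H^{2}}{10}$)
$\frac{38273}{24325} - R{\left(M{\left(10,1 \right)} \right)} = \frac{38273}{24325} - \frac{\left(1 - 60\right)^{2}}{10} = 38273 \cdot \frac{1}{24325} - \frac{\left(1 - 60\right)^{2}}{10} = \frac{38273}{24325} - \frac{\left(-59\right)^{2}}{10} = \frac{38273}{24325} - \frac{1}{10} \cdot 3481 = \frac{38273}{24325} - \frac{3481}{10} = - \frac{16858519}{48650}$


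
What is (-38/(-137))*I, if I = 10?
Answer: 380/137 ≈ 2.7737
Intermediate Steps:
(-38/(-137))*I = (-38/(-137))*10 = -1/137*(-38)*10 = (38/137)*10 = 380/137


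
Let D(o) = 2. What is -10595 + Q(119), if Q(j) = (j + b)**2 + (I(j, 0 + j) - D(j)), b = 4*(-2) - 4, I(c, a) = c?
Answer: 971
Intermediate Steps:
b = -12 (b = -8 - 4 = -12)
Q(j) = -2 + j + (-12 + j)**2 (Q(j) = (j - 12)**2 + (j - 1*2) = (-12 + j)**2 + (j - 2) = (-12 + j)**2 + (-2 + j) = -2 + j + (-12 + j)**2)
-10595 + Q(119) = -10595 + (-2 + 119 + (-12 + 119)**2) = -10595 + (-2 + 119 + 107**2) = -10595 + (-2 + 119 + 11449) = -10595 + 11566 = 971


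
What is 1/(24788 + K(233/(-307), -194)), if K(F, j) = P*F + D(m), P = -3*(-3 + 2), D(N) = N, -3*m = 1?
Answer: 921/22827344 ≈ 4.0346e-5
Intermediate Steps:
m = -⅓ (m = -⅓*1 = -⅓ ≈ -0.33333)
P = 3 (P = -3*(-1) = 3)
K(F, j) = -⅓ + 3*F (K(F, j) = 3*F - ⅓ = -⅓ + 3*F)
1/(24788 + K(233/(-307), -194)) = 1/(24788 + (-⅓ + 3*(233/(-307)))) = 1/(24788 + (-⅓ + 3*(233*(-1/307)))) = 1/(24788 + (-⅓ + 3*(-233/307))) = 1/(24788 + (-⅓ - 699/307)) = 1/(24788 - 2404/921) = 1/(22827344/921) = 921/22827344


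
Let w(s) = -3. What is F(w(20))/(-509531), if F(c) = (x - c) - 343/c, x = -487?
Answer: 1109/1528593 ≈ 0.00072550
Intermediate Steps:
F(c) = -487 - c - 343/c (F(c) = (-487 - c) - 343/c = -487 - c - 343/c)
F(w(20))/(-509531) = (-487 - 1*(-3) - 343/(-3))/(-509531) = (-487 + 3 - 343*(-1/3))*(-1/509531) = (-487 + 3 + 343/3)*(-1/509531) = -1109/3*(-1/509531) = 1109/1528593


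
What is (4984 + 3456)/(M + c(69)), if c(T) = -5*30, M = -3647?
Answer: -8440/3797 ≈ -2.2228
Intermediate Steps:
c(T) = -150
(4984 + 3456)/(M + c(69)) = (4984 + 3456)/(-3647 - 150) = 8440/(-3797) = 8440*(-1/3797) = -8440/3797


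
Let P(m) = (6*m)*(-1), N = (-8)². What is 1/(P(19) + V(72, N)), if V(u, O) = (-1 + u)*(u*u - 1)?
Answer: 1/367879 ≈ 2.7183e-6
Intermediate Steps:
N = 64
P(m) = -6*m
V(u, O) = (-1 + u)*(-1 + u²) (V(u, O) = (-1 + u)*(u² - 1) = (-1 + u)*(-1 + u²))
1/(P(19) + V(72, N)) = 1/(-6*19 + (1 + 72³ - 1*72 - 1*72²)) = 1/(-114 + (1 + 373248 - 72 - 1*5184)) = 1/(-114 + (1 + 373248 - 72 - 5184)) = 1/(-114 + 367993) = 1/367879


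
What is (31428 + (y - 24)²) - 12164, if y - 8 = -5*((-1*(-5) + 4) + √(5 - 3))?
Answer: 23035 + 610*√2 ≈ 23898.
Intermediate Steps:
y = -37 - 5*√2 (y = 8 - 5*((-1*(-5) + 4) + √(5 - 3)) = 8 - 5*((5 + 4) + √2) = 8 - 5*(9 + √2) = 8 + (-45 - 5*√2) = -37 - 5*√2 ≈ -44.071)
(31428 + (y - 24)²) - 12164 = (31428 + ((-37 - 5*√2) - 24)²) - 12164 = (31428 + (-61 - 5*√2)²) - 12164 = 19264 + (-61 - 5*√2)²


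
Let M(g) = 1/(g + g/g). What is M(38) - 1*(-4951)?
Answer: 193090/39 ≈ 4951.0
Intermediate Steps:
M(g) = 1/(1 + g) (M(g) = 1/(g + 1) = 1/(1 + g))
M(38) - 1*(-4951) = 1/(1 + 38) - 1*(-4951) = 1/39 + 4951 = 193090/39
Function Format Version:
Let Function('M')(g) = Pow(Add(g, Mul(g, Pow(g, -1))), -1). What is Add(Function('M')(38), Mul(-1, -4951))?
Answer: Rational(193090, 39) ≈ 4951.0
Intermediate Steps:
Function('M')(g) = Pow(Add(1, g), -1) (Function('M')(g) = Pow(Add(g, 1), -1) = Pow(Add(1, g), -1))
Add(Function('M')(38), Mul(-1, -4951)) = Add(Pow(Add(1, 38), -1), Mul(-1, -4951)) = Add(Pow(39, -1), 4951) = Add(Rational(1, 39), 4951) = Rational(193090, 39)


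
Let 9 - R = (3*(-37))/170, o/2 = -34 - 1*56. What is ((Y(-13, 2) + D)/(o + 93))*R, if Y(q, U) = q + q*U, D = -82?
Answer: 66187/4930 ≈ 13.425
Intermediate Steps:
o = -180 (o = 2*(-34 - 1*56) = 2*(-34 - 56) = 2*(-90) = -180)
Y(q, U) = q + U*q
R = 1641/170 (R = 9 - 3*(-37)/170 = 9 - (-111)/170 = 9 - 1*(-111/170) = 9 + 111/170 = 1641/170 ≈ 9.6529)
((Y(-13, 2) + D)/(o + 93))*R = ((-13*(1 + 2) - 82)/(-180 + 93))*(1641/170) = ((-13*3 - 82)/(-87))*(1641/170) = ((-39 - 82)*(-1/87))*(1641/170) = -121*(-1/87)*(1641/170) = (121/87)*(1641/170) = 66187/4930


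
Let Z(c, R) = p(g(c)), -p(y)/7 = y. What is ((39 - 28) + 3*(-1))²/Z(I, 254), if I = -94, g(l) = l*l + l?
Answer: -32/30597 ≈ -0.0010459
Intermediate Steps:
g(l) = l + l² (g(l) = l² + l = l + l²)
p(y) = -7*y
Z(c, R) = -7*c*(1 + c)
((39 - 28) + 3*(-1))²/Z(I, 254) = ((39 - 28) + 3*(-1))²/((-7*(-94)*(1 - 94))) = (11 - 3)²/((-7*(-94)*(-93))) = 8²/(-61194) = 64*(-1/61194) = -32/30597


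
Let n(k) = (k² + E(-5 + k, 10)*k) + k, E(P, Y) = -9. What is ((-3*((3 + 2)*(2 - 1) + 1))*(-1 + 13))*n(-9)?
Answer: -33048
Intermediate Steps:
n(k) = k² - 8*k (n(k) = (k² - 9*k) + k = k² - 8*k)
((-3*((3 + 2)*(2 - 1) + 1))*(-1 + 13))*n(-9) = ((-3*((3 + 2)*(2 - 1) + 1))*(-1 + 13))*(-9*(-8 - 9)) = (-3*(5*1 + 1)*12)*(-9*(-17)) = (-3*(5 + 1)*12)*153 = (-3*6*12)*153 = -18*12*153 = -216*153 = -33048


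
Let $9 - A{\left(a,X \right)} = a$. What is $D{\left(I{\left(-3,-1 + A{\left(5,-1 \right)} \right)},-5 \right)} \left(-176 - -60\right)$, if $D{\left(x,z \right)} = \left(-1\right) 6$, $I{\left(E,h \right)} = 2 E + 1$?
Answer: $696$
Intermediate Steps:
$A{\left(a,X \right)} = 9 - a$
$I{\left(E,h \right)} = 1 + 2 E$
$D{\left(x,z \right)} = -6$
$D{\left(I{\left(-3,-1 + A{\left(5,-1 \right)} \right)},-5 \right)} \left(-176 - -60\right) = - 6 \left(-176 - -60\right) = - 6 \left(-176 + 60\right) = \left(-6\right) \left(-116\right) = 696$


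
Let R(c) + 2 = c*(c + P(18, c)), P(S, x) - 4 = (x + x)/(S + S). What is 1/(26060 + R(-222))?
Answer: 1/77192 ≈ 1.2955e-5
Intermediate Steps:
P(S, x) = 4 + x/S (P(S, x) = 4 + (x + x)/(S + S) = 4 + (2*x)/((2*S)) = 4 + (2*x)*(1/(2*S)) = 4 + x/S)
R(c) = -2 + c*(4 + 19*c/18) (R(c) = -2 + c*(c + (4 + c/18)) = -2 + c*(4 + 19*c/18))
1/(26060 + R(-222)) = 1/(26060 + (-2 + 4*(-222) + (19/18)*(-222)**2)) = 1/(26060 + (-2 - 888 + (19/18)*49284)) = 1/(26060 + (-2 - 888 + 52022)) = 1/(26060 + 51132) = 1/77192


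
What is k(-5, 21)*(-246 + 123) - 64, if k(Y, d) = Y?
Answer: 551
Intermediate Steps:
k(-5, 21)*(-246 + 123) - 64 = -5*(-246 + 123) - 64 = -5*(-123) - 64 = 615 - 64 = 551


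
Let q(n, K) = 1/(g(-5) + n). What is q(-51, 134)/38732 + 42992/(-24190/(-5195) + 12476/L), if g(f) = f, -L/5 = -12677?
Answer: 3070560408081394883/346625737416224 ≈ 8858.4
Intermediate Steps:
L = 63385 (L = -5*(-12677) = 63385)
q(n, K) = 1/(-5 + n)
q(-51, 134)/38732 + 42992/(-24190/(-5195) + 12476/L) = 1/(-5 - 51*38732) + 42992/(-24190/(-5195) + 12476/63385) = (1/38732)/(-56) + 42992/(-24190*(-1/5195) + 12476*(1/63385)) = -1/56*1/38732 + 42992/(4838/1039 + 12476/63385) = -1/2168992 + 42992/(319619194/65857015) = -1/2168992 + 42992*(65857015/319619194) = -1/2168992 + 1415662394440/159809597 = 3070560408081394883/346625737416224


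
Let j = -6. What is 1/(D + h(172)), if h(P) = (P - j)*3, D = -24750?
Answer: -1/24216 ≈ -4.1295e-5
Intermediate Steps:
h(P) = 18 + 3*P (h(P) = (P - 1*(-6))*3 = (P + 6)*3 = (6 + P)*3 = 18 + 3*P)
1/(D + h(172)) = 1/(-24750 + (18 + 3*172)) = 1/(-24750 + (18 + 516)) = 1/(-24750 + 534) = 1/(-24216) = -1/24216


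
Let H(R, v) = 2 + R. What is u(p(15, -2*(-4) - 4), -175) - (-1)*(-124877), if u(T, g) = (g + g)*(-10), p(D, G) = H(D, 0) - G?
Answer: -121377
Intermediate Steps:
p(D, G) = 2 + D - G (p(D, G) = (2 + D) - G = 2 + D - G)
u(T, g) = -20*g (u(T, g) = (2*g)*(-10) = -20*g)
u(p(15, -2*(-4) - 4), -175) - (-1)*(-124877) = -20*(-175) - (-1)*(-124877) = 3500 - 1*124877 = 3500 - 124877 = -121377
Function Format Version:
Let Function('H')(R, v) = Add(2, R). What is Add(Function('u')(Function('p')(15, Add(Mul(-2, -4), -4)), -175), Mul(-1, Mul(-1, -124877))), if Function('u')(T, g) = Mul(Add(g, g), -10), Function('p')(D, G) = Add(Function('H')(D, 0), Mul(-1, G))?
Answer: -121377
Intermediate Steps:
Function('p')(D, G) = Add(2, D, Mul(-1, G)) (Function('p')(D, G) = Add(Add(2, D), Mul(-1, G)) = Add(2, D, Mul(-1, G)))
Function('u')(T, g) = Mul(-20, g) (Function('u')(T, g) = Mul(Mul(2, g), -10) = Mul(-20, g))
Add(Function('u')(Function('p')(15, Add(Mul(-2, -4), -4)), -175), Mul(-1, Mul(-1, -124877))) = Add(Mul(-20, -175), Mul(-1, Mul(-1, -124877))) = Add(3500, Mul(-1, 124877)) = Add(3500, -124877) = -121377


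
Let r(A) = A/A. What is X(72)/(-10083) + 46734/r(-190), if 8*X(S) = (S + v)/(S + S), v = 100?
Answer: 135711049493/2903904 ≈ 46734.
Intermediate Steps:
r(A) = 1
X(S) = (100 + S)/(16*S) (X(S) = ((S + 100)/(S + S))/8 = ((100 + S)/((2*S)))/8 = ((100 + S)*(1/(2*S)))/8 = ((100 + S)/(2*S))/8 = (100 + S)/(16*S))
X(72)/(-10083) + 46734/r(-190) = ((1/16)*(100 + 72)/72)/(-10083) + 46734/1 = ((1/16)*(1/72)*172)*(-1/10083) + 46734*1 = (43/288)*(-1/10083) + 46734 = -43/2903904 + 46734 = 135711049493/2903904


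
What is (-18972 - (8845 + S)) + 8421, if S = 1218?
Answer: -20614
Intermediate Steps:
(-18972 - (8845 + S)) + 8421 = (-18972 - (8845 + 1218)) + 8421 = (-18972 - 1*10063) + 8421 = (-18972 - 10063) + 8421 = -29035 + 8421 = -20614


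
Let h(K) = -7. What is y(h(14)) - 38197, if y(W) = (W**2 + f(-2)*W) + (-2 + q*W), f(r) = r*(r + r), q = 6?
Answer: -38248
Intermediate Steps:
f(r) = 2*r**2 (f(r) = r*(2*r) = 2*r**2)
y(W) = -2 + W**2 + 14*W (y(W) = (W**2 + (2*(-2)**2)*W) + (-2 + 6*W) = (W**2 + (2*4)*W) + (-2 + 6*W) = (W**2 + 8*W) + (-2 + 6*W) = -2 + W**2 + 14*W)
y(h(14)) - 38197 = (-2 + (-7)**2 + 14*(-7)) - 38197 = (-2 + 49 - 98) - 38197 = -51 - 38197 = -38248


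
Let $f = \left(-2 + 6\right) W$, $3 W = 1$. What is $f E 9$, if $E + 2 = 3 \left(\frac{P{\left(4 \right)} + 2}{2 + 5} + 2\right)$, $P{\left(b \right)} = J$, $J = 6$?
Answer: $\frac{624}{7} \approx 89.143$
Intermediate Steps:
$W = \frac{1}{3}$ ($W = \frac{1}{3} \cdot 1 = \frac{1}{3} \approx 0.33333$)
$f = \frac{4}{3}$ ($f = \left(-2 + 6\right) \frac{1}{3} = 4 \cdot \frac{1}{3} = \frac{4}{3} \approx 1.3333$)
$P{\left(b \right)} = 6$
$E = \frac{52}{7}$ ($E = -2 + 3 \left(\frac{6 + 2}{2 + 5} + 2\right) = -2 + 3 \left(\frac{8}{7} + 2\right) = -2 + 3 \cdot \frac{22}{7} = -2 + \frac{66}{7} = \frac{52}{7} \approx 7.4286$)
$f E 9 = \frac{4}{3} \cdot \frac{52}{7} \cdot 9 = \frac{208}{21} \cdot 9 = \frac{624}{7}$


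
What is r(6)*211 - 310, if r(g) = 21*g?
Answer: 26276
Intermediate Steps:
r(6)*211 - 310 = (21*6)*211 - 310 = 126*211 - 310 = 26586 - 310 = 26276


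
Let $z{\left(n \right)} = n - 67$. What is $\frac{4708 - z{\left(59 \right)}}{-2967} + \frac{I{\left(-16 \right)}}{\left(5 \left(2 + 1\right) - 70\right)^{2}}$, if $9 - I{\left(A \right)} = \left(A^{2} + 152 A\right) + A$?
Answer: $- \frac{2578511}{2991725} \approx -0.86188$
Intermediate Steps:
$I{\left(A \right)} = 9 - A^{2} - 153 A$ ($I{\left(A \right)} = 9 - \left(\left(A^{2} + 152 A\right) + A\right) = 9 - \left(A^{2} + 153 A\right) = 9 - A^{2} - 153 A$)
$z{\left(n \right)} = -67 + n$ ($z{\left(n \right)} = n - 67 = -67 + n$)
$\frac{4708 - z{\left(59 \right)}}{-2967} + \frac{I{\left(-16 \right)}}{\left(5 \left(2 + 1\right) - 70\right)^{2}} = \frac{4708 - \left(-67 + 59\right)}{-2967} + \frac{9 - \left(-16\right)^{2} - -2448}{\left(5 \left(2 + 1\right) - 70\right)^{2}} = \left(4708 - -8\right) \left(- \frac{1}{2967}\right) + \frac{9 - 256 + 2448}{\left(5 \cdot 3 - 70\right)^{2}} = \left(4708 + 8\right) \left(- \frac{1}{2967}\right) + \frac{9 - 256 + 2448}{\left(15 - 70\right)^{2}} = 4716 \left(- \frac{1}{2967}\right) + \frac{2201}{\left(-55\right)^{2}} = - \frac{1572}{989} + \frac{2201}{3025} = - \frac{2578511}{2991725}$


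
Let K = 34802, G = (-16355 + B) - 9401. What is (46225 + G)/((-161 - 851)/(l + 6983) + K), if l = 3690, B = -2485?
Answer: 95971616/185720367 ≈ 0.51675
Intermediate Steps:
G = -28241 (G = (-16355 - 2485) - 9401 = -18840 - 9401 = -28241)
(46225 + G)/((-161 - 851)/(l + 6983) + K) = (46225 - 28241)/((-161 - 851)/(3690 + 6983) + 34802) = 17984/(-1012/10673 + 34802) = 17984/(371440734/10673) = 17984*(10673/371440734) = 95971616/185720367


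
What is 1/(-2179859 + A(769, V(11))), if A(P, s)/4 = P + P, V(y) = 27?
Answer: -1/2173707 ≈ -4.6004e-7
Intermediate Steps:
A(P, s) = 8*P (A(P, s) = 4*(P + P) = 4*(2*P) = 8*P)
1/(-2179859 + A(769, V(11))) = 1/(-2179859 + 8*769) = 1/(-2179859 + 6152) = 1/(-2173707) = -1/2173707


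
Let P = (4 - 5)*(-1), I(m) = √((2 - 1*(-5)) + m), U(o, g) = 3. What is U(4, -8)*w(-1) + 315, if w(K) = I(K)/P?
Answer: 315 + 3*√6 ≈ 322.35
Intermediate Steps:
I(m) = √(7 + m) (I(m) = √((2 + 5) + m) = √(7 + m))
P = 1 (P = -1*(-1) = 1)
w(K) = √(7 + K) (w(K) = √(7 + K)/1 = √(7 + K)*1 = √(7 + K))
U(4, -8)*w(-1) + 315 = 3*√(7 - 1) + 315 = 3*√6 + 315 = 315 + 3*√6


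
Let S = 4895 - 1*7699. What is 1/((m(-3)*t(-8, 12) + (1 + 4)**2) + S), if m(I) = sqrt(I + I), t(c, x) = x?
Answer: -2779/7723705 - 12*I*sqrt(6)/7723705 ≈ -0.0003598 - 3.8057e-6*I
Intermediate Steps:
S = -2804 (S = 4895 - 7699 = -2804)
m(I) = sqrt(2)*sqrt(I) (m(I) = sqrt(2*I) = sqrt(2)*sqrt(I))
1/((m(-3)*t(-8, 12) + (1 + 4)**2) + S) = 1/(((sqrt(2)*sqrt(-3))*12 + (1 + 4)**2) - 2804) = 1/(((sqrt(2)*(I*sqrt(3)))*12 + 5**2) - 2804) = 1/(((I*sqrt(6))*12 + 25) - 2804) = 1/((12*I*sqrt(6) + 25) - 2804) = 1/((25 + 12*I*sqrt(6)) - 2804) = 1/(-2779 + 12*I*sqrt(6))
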